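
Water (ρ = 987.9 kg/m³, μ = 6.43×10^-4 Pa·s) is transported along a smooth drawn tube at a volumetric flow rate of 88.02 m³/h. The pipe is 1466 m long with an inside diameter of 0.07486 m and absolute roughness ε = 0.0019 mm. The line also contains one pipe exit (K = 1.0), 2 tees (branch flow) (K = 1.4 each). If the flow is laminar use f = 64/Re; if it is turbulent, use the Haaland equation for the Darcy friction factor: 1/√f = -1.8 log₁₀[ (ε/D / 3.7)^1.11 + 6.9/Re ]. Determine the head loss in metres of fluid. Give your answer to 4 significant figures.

Q = 88.02 m³/h = 88.02/3600 = 0.02445 m³/s.
Cross-sectional area A = πD²/4 = π(0.07486)²/4 = 0.004401 m²; mean velocity V = Q/A = 0.02445/0.004401 = 5.555 m/s.
Reynolds number Re = ρVD/μ = 987.9 · 5.555 · 0.07486 / 0.000643 = 6.389e+05.
Re > 4000 → turbulent. Relative roughness ε/D = 1.9e-06/0.07486 = 2.54e-05. Haaland: 1/√f = -1.8 log₁₀[(2.54e-05/3.7)^1.11 + 6.9/6.389e+05] = -1.8 log₁₀[1.85e-06 + 1.08e-05] = 8.816, so f = 0.01287.
Total minor-loss coefficient ΣK = 1·1 + 2·1.4 = 3.8.
ΔP = [f·L/D + ΣK]·(ρV²/2) = [0.01287·1466/0.07486 + 3.8]·(987.9·5.555²/2) = [252 + 3.8]·1.524e+04 = 3.899e+06 Pa.
Head loss h_f = ΔP/(ρg) = 3.899e+06/(987.9·9.81) = 402.3 m.

h_f ≈ 402.3 m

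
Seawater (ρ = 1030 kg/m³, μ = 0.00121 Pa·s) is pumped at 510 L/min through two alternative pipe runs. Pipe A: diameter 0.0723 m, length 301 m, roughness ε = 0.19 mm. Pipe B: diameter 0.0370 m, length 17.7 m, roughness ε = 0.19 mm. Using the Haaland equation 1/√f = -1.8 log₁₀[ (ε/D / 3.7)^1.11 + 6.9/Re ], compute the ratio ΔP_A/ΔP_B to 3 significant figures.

ΔP_A/ΔP_B ≈ 0.506

Pipe A: V = Q/A = 0.0085/0.004106 = 2.07 m/s; Re = 1.274e+05; ε/D = 0.00263; Haaland → f = 0.02628; ΔP_A = f(L/D)(ρV²/2) = 2.415e+05 Pa.
Pipe B: V = Q/A = 0.0085/0.001075 = 7.905 m/s; Re = 2.49e+05; ε/D = 0.00514; Haaland → f = 0.03102; ΔP_B = f(L/D)(ρV²/2) = 4.776e+05 Pa.
ΔP_A/ΔP_B = 2.415e+05/4.776e+05 = 0.506.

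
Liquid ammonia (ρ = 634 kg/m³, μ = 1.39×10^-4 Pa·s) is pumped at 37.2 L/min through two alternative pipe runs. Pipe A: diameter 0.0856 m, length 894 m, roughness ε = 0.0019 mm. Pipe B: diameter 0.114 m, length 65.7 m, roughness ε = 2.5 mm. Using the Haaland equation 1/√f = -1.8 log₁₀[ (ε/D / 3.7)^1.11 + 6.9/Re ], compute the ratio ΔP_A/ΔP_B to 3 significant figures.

Pipe A: V = Q/A = 0.00062/0.005755 = 0.1077 m/s; Re = 4.206e+04; ε/D = 2.22e-05; Haaland → f = 0.02159; ΔP_A = f(L/D)(ρV²/2) = 829.7 Pa.
Pipe B: V = Q/A = 0.00062/0.01021 = 0.06074 m/s; Re = 3.158e+04; ε/D = 0.0219; Haaland → f = 0.05163; ΔP_B = f(L/D)(ρV²/2) = 34.8 Pa.
ΔP_A/ΔP_B = 829.7/34.8 = 23.8.

ΔP_A/ΔP_B ≈ 23.8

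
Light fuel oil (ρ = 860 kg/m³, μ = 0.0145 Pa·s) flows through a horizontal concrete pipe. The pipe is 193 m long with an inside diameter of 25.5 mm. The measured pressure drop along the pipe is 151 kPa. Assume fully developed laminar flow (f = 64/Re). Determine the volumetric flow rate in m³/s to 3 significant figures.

For laminar flow, f = 64/Re with Re = ρVD/μ, so Darcy-Weisbach reduces to ΔP = 32μLV/D². Solving for V: V = ΔP·D²/(32μL) = 1.51e+05·(0.0255)²/(32·0.0145·193) = 1.096 m/s.
Check: Re = ρVD/μ = 860·1.096·0.0255/0.0145 = 1658 < 2300, so the laminar assumption holds.
Q = V·A = 1.096·(π/4·0.0255²) = 0.00056 m³/s = 5.60×10^-4 m³/s.

Q ≈ 5.60×10^-4 m³/s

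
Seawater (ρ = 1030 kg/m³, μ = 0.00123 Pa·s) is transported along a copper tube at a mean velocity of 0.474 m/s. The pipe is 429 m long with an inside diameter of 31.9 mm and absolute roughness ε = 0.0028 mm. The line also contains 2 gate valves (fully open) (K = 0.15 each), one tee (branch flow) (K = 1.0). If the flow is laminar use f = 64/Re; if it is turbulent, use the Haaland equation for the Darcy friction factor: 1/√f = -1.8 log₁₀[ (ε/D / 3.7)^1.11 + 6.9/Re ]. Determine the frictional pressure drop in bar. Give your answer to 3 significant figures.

Reynolds number Re = ρVD/μ = 1030 · 0.474 · 0.0319 / 0.00123 = 1.266e+04.
Re > 4000 → turbulent. Relative roughness ε/D = 2.8e-06/0.0319 = 8.78e-05. Haaland: 1/√f = -1.8 log₁₀[(8.78e-05/3.7)^1.11 + 6.9/1.266e+04] = -1.8 log₁₀[7.35e-06 + 0.000545] = 5.864, so f = 0.02908.
Total minor-loss coefficient ΣK = 2·0.15 + 1·1 = 1.3.
ΔP = [f·L/D + ΣK]·(ρV²/2) = [0.02908·429/0.0319 + 1.3]·(1030·0.474²/2) = [391.1 + 1.3]·115.7 = 4.54e+04 Pa.
ΔP = 4.54e+04 Pa = 0.454 bar.

ΔP ≈ 0.454 bar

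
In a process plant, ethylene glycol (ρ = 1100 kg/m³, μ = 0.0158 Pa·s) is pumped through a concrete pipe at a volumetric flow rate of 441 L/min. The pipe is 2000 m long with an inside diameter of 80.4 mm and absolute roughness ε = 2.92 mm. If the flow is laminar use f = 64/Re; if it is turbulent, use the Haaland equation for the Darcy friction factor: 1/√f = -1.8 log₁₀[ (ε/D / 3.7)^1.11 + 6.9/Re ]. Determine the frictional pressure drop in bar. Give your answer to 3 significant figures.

Q = 441 L/min = 441/60000 = 0.00735 m³/s.
Cross-sectional area A = πD²/4 = π(0.0804)²/4 = 0.005077 m²; mean velocity V = Q/A = 0.00735/0.005077 = 1.448 m/s.
Reynolds number Re = ρVD/μ = 1100 · 1.448 · 0.0804 / 0.0158 = 8104.
Re > 4000 → turbulent. Relative roughness ε/D = 0.00292/0.0804 = 0.0363. Haaland: 1/√f = -1.8 log₁₀[(0.0363/3.7)^1.11 + 6.9/8104] = -1.8 log₁₀[0.0059 + 0.000851] = 3.907, so f = 0.06552.
Darcy-Weisbach: ΔP = f(L/D)(ρV²/2) = 0.06552·(2000/0.0804)·(1100·1.448²/2) = 0.06552·2.488e+04·1153 = 1.879e+06 Pa.
ΔP = 1.879e+06 Pa = 18.8 bar.

ΔP ≈ 18.8 bar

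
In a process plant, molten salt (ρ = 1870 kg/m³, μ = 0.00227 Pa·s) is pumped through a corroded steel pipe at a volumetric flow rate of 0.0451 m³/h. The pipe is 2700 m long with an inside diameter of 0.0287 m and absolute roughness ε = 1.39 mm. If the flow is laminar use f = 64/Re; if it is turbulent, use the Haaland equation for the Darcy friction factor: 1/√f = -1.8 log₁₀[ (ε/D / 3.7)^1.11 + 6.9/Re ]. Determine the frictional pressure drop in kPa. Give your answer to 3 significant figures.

ΔP ≈ 4.61 kPa

Q = 0.0451 m³/h = 0.0451/3600 = 1.253e-05 m³/s.
Cross-sectional area A = πD²/4 = π(0.0287)²/4 = 0.0006469 m²; mean velocity V = Q/A = 1.253e-05/0.0006469 = 0.01937 m/s.
Reynolds number Re = ρVD/μ = 1870 · 0.01937 · 0.0287 / 0.00227 = 457.8.
Re < 2300 → laminar flow, so f = 64/Re = 64/457.8 = 0.1398 (the turbulent correlation is not needed).
Darcy-Weisbach: ΔP = f(L/D)(ρV²/2) = 0.1398·(2700/0.0287)·(1870·0.01937²/2) = 0.1398·9.408e+04·0.3506 = 4611 Pa.
ΔP = 4611 Pa = 4.61 kPa.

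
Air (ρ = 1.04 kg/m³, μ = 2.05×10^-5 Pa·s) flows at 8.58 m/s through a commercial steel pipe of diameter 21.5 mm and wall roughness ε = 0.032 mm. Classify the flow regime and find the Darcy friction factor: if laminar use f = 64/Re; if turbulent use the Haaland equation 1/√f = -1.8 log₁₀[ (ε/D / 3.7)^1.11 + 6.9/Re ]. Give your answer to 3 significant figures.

Re = ρVD/μ = 1.04·8.58·0.0215/2.05e-05 = 9358.
Re > 4000 → turbulent. ε/D = 3.2e-05/0.0215 = 0.00149; Haaland: 1/√f = -1.8 log₁₀[0.00017 + 0.000737] = 5.476, so f = 0.03335.

f ≈ 0.0333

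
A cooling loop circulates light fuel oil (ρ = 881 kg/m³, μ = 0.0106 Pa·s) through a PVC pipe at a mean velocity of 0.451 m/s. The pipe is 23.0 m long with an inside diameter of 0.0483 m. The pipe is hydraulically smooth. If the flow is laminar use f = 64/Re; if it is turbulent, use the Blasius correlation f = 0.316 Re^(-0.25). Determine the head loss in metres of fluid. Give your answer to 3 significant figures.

h_f ≈ 0.175 m

Reynolds number Re = ρVD/μ = 881 · 0.451 · 0.0483 / 0.0106 = 1810.
Re < 2300 → laminar flow, so f = 64/Re = 64/1810 = 0.03535 (the turbulent correlation is not needed).
Darcy-Weisbach: ΔP = f(L/D)(ρV²/2) = 0.03535·(23/0.0483)·(881·0.451²/2) = 0.03535·476.2·89.6 = 1508 Pa.
Head loss h_f = ΔP/(ρg) = 1508/(881·9.81) = 0.175 m.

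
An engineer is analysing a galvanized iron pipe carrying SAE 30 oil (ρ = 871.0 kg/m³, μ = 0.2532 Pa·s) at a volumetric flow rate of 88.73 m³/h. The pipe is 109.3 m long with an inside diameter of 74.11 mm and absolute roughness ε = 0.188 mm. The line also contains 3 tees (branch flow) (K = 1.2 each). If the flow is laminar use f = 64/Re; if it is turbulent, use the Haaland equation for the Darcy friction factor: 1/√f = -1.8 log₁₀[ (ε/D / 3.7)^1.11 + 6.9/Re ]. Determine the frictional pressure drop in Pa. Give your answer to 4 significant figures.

ΔP ≈ 972500 Pa

Q = 88.73 m³/h = 88.73/3600 = 0.02465 m³/s.
Cross-sectional area A = πD²/4 = π(0.07411)²/4 = 0.004314 m²; mean velocity V = Q/A = 0.02465/0.004314 = 5.714 m/s.
Reynolds number Re = ρVD/μ = 871 · 5.714 · 0.07411 / 0.253 = 1457.
Re < 2300 → laminar flow, so f = 64/Re = 64/1457 = 0.04394 (the turbulent correlation is not needed).
Total minor-loss coefficient ΣK = 3·1.2 = 3.6.
ΔP = [f·L/D + ΣK]·(ρV²/2) = [0.04394·109.3/0.07411 + 3.6]·(871·5.714²/2) = [64.8 + 3.6]·1.422e+04 = 9.725e+05 Pa.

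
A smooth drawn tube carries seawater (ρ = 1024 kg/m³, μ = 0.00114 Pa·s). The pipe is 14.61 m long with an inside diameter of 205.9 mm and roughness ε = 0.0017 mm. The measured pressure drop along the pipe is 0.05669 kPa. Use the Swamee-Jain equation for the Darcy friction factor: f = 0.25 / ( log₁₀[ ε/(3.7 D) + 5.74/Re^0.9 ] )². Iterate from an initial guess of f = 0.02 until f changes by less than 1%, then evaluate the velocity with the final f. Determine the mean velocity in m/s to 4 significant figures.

Rearranging Darcy-Weisbach: V = √(2·ΔP·D/(f·L·ρ)). With ε/D = 1.7e-06/0.2059 = 8.26e-06, iterate starting from f = 0.02:
  f = 0.02 → V = √(2·56.69·0.2059/(0.02·14.61·1024)) = 0.2793 m/s; Re = ρVD/μ = 5.166e+04; f → 0.02064
  f = 0.02064 → V = 0.2749 m/s; Re = 5.085e+04; f → 0.02072
Converged (Δf/f < 1%). With the final f = 0.02072: V = √(2·56.69·0.2059/(0.02072·14.61·1024)) = 0.2744 m/s.

V ≈ 0.2744 m/s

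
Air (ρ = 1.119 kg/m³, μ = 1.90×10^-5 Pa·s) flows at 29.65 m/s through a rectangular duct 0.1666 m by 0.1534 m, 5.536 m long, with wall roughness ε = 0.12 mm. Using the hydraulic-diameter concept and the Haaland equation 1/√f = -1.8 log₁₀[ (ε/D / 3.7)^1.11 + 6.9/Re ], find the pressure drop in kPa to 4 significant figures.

Hydraulic diameter D_h = 4A/P = 4·(0.1666·0.1534)/(2·(0.1666+0.1534)) = 0.1022/0.64 = 0.1597 m.
Re = ρVD_h/μ = 1.119·29.65·0.1597/1.9e-05 = 2.789e+05.
ε/D_h = 0.00012/0.1597 = 0.000751; Haaland gives 1/√f = -1.8 log₁₀[7.97e-05+2.47e-05] = 7.166, so f = 0.01947.
ΔP = f(L/D_h)(ρV²/2) = 0.01947·5.536/0.1597·491.9 = 332 Pa.
ΔP = 0.3320 kPa.

ΔP ≈ 0.3320 kPa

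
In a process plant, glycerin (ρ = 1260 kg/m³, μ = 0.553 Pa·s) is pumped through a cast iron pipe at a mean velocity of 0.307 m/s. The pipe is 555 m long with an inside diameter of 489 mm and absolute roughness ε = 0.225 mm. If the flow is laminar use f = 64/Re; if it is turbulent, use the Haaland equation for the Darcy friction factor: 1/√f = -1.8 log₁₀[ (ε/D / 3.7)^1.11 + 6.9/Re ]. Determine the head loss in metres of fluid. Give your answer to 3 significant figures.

Reynolds number Re = ρVD/μ = 1260 · 0.307 · 0.489 / 0.553 = 342.1.
Re < 2300 → laminar flow, so f = 64/Re = 64/342.1 = 0.1871 (the turbulent correlation is not needed).
Darcy-Weisbach: ΔP = f(L/D)(ρV²/2) = 0.1871·(555/0.489)·(1260·0.307²/2) = 0.1871·1135·59.38 = 1.261e+04 Pa.
Head loss h_f = ΔP/(ρg) = 1.261e+04/(1260·9.81) = 1.02 m.

h_f ≈ 1.02 m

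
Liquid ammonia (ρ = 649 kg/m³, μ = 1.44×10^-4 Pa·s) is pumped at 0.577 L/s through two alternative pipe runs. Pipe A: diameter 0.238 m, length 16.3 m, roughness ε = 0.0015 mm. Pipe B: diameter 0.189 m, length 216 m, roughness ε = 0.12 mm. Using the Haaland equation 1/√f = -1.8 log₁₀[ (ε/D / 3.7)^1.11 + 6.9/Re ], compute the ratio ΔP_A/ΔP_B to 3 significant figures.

ΔP_A/ΔP_B ≈ 0.0243

Pipe A: V = Q/A = 0.000577/0.04449 = 0.01297 m/s; Re = 1.391e+04; ε/D = 6.3e-06; Haaland → f = 0.02827; ΔP_A = f(L/D)(ρV²/2) = 0.1057 Pa.
Pipe B: V = Q/A = 0.000577/0.02806 = 0.02057 m/s; Re = 1.752e+04; ε/D = 0.000635; Haaland → f = 0.02771; ΔP_B = f(L/D)(ρV²/2) = 4.347 Pa.
ΔP_A/ΔP_B = 0.1057/4.347 = 0.0243.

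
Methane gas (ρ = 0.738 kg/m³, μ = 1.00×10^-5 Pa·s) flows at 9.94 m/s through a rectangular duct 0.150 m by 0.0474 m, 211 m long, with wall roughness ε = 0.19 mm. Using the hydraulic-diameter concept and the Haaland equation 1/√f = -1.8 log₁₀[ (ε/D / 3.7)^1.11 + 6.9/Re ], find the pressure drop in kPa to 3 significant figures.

Hydraulic diameter D_h = 4A/P = 4·(0.15·0.0474)/(2·(0.15+0.0474)) = 0.02844/0.3948 = 0.07204 m.
Re = ρVD_h/μ = 0.738·9.94·0.07204/1e-05 = 5.284e+04.
ε/D_h = 0.00019/0.07204 = 0.00264; Haaland gives 1/√f = -1.8 log₁₀[0.000321+0.000131] = 6.021, so f = 0.02758.
ΔP = f(L/D_h)(ρV²/2) = 0.02758·211/0.07204·36.46 = 2946 Pa.
ΔP = 2.95 kPa.

ΔP ≈ 2.95 kPa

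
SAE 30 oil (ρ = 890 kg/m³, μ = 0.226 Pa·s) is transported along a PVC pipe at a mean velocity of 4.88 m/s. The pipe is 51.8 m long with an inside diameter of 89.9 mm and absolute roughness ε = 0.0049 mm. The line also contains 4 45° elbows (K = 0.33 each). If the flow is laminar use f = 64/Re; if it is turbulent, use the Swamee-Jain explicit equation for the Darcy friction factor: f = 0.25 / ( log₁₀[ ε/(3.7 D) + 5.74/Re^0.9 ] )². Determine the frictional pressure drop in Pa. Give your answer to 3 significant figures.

Reynolds number Re = ρVD/μ = 890 · 4.88 · 0.0899 / 0.226 = 1728.
Re < 2300 → laminar flow, so f = 64/Re = 64/1728 = 0.03704 (the turbulent correlation is not needed).
Total minor-loss coefficient ΣK = 4·0.33 = 1.32.
ΔP = [f·L/D + ΣK]·(ρV²/2) = [0.03704·51.8/0.0899 + 1.32]·(890·4.88²/2) = [21.34 + 1.32]·1.06e+04 = 2.402e+05 Pa.

ΔP ≈ 240000 Pa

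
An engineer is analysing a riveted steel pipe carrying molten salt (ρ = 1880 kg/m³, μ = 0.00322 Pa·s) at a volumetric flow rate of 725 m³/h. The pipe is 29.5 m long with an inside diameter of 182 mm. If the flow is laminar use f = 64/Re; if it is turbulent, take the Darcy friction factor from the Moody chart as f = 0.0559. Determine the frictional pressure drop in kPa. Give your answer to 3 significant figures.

ΔP ≈ 510 kPa

Q = 725 m³/h = 725/3600 = 0.2014 m³/s.
Cross-sectional area A = πD²/4 = π(0.182)²/4 = 0.02602 m²; mean velocity V = Q/A = 0.2014/0.02602 = 7.741 m/s.
Reynolds number Re = ρVD/μ = 1880 · 7.741 · 0.182 / 0.00322 = 8.226e+05.
Re > 4000 → turbulent; use the Moody-chart value f = 0.0559.
Darcy-Weisbach: ΔP = f(L/D)(ρV²/2) = 0.0559·(29.5/0.182)·(1880·7.741²/2) = 0.0559·162.1·5.633e+04 = 5.104e+05 Pa.
ΔP = 5.104e+05 Pa = 510 kPa.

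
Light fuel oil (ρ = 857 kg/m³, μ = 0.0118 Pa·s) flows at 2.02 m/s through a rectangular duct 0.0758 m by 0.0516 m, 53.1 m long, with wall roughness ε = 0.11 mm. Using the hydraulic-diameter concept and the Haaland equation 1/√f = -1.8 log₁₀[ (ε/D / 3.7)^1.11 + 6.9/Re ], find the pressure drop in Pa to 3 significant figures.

ΔP ≈ 51500 Pa

Hydraulic diameter D_h = 4A/P = 4·(0.0758·0.0516)/(2·(0.0758+0.0516)) = 0.01565/0.2548 = 0.0614 m.
Re = ρVD_h/μ = 857·2.02·0.0614/0.0118 = 9008.
ε/D_h = 0.00011/0.0614 = 0.00179; Haaland gives 1/√f = -1.8 log₁₀[0.000209+0.000766] = 5.42, so f = 0.03404.
ΔP = f(L/D_h)(ρV²/2) = 0.03404·53.1/0.0614·1748 = 5.148e+04 Pa.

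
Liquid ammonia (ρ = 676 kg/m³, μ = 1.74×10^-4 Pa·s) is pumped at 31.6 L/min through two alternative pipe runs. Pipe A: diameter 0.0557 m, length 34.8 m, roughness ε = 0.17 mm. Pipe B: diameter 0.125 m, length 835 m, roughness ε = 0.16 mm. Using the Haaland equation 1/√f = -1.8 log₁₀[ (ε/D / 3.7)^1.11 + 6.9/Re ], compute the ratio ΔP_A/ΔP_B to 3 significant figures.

ΔP_A/ΔP_B ≈ 2.44

Pipe A: V = Q/A = 0.0005267/0.002437 = 0.2161 m/s; Re = 4.677e+04; ε/D = 0.00305; Haaland → f = 0.0287; ΔP_A = f(L/D)(ρV²/2) = 283.1 Pa.
Pipe B: V = Q/A = 0.0005267/0.01227 = 0.04292 m/s; Re = 2.084e+04; ε/D = 0.00128; Haaland → f = 0.02795; ΔP_B = f(L/D)(ρV²/2) = 116.2 Pa.
ΔP_A/ΔP_B = 283.1/116.2 = 2.44.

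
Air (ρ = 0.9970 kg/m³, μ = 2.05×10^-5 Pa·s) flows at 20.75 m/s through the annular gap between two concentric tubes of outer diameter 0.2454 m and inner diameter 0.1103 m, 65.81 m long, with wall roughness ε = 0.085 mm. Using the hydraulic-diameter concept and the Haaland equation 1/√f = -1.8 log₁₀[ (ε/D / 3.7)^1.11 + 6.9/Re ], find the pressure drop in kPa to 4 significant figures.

Hydraulic diameter D_h = 4A/P = D_o - D_i = 0.2454 - 0.1103 = 0.1351 m.
Re = ρVD_h/μ = 0.997·20.75·0.1351/2.05e-05 = 1.363e+05.
ε/D_h = 8.5e-05/0.1351 = 0.000629; Haaland gives 1/√f = -1.8 log₁₀[6.55e-05+5.06e-05] = 7.084, so f = 0.01993.
ΔP = f(L/D_h)(ρV²/2) = 0.01993·65.81/0.1351·214.6 = 2084 Pa.
ΔP = 2.084 kPa.

ΔP ≈ 2.084 kPa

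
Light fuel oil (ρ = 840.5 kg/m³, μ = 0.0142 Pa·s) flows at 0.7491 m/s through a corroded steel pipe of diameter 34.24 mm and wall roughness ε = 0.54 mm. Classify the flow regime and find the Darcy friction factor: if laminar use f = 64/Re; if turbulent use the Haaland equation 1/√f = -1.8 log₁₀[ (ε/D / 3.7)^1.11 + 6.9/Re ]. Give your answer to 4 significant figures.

Re = ρVD/μ = 840.5·0.7491·0.03424/0.0142 = 1518.
Re < 2300 → laminar, so f = 64/Re = 0.04216 (roughness is irrelevant in laminar flow).

f ≈ 0.04216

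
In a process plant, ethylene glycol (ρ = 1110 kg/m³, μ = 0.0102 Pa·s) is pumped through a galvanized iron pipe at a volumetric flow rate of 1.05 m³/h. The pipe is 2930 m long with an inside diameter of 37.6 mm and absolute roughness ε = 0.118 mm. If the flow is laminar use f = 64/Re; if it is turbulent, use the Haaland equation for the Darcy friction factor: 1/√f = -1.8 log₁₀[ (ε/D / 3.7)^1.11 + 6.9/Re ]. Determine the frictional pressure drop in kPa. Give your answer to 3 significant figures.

ΔP ≈ 178 kPa

Q = 1.05 m³/h = 1.05/3600 = 0.0002917 m³/s.
Cross-sectional area A = πD²/4 = π(0.0376)²/4 = 0.00111 m²; mean velocity V = Q/A = 0.0002917/0.00111 = 0.2627 m/s.
Reynolds number Re = ρVD/μ = 1110 · 0.2627 · 0.0376 / 0.0102 = 1075.
Re < 2300 → laminar flow, so f = 64/Re = 64/1075 = 0.05955 (the turbulent correlation is not needed).
Darcy-Weisbach: ΔP = f(L/D)(ρV²/2) = 0.05955·(2930/0.0376)·(1110·0.2627²/2) = 0.05955·7.793e+04·38.29 = 1.777e+05 Pa.
ΔP = 1.777e+05 Pa = 178 kPa.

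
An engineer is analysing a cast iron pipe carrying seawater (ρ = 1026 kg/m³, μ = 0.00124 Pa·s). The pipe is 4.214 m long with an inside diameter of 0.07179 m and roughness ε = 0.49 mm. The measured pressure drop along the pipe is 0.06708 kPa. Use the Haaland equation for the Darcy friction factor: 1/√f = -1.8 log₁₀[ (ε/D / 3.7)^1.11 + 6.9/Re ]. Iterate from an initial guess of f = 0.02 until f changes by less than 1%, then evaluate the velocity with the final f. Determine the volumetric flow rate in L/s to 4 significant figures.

Rearranging Darcy-Weisbach: V = √(2·ΔP·D/(f·L·ρ)). With ε/D = 0.00049/0.07179 = 0.00683, iterate starting from f = 0.02:
  f = 0.02 → V = √(2·67.08·0.07179/(0.02·4.214·1026)) = 0.3337 m/s; Re = ρVD/μ = 1.982e+04; f → 0.0368
  f = 0.0368 → V = 0.246 m/s; Re = 1.461e+04; f → 0.03786
  f = 0.03786 → V = 0.2426 m/s; Re = 1.441e+04; f → 0.03791
Converged (Δf/f < 1%). With the final f = 0.03791: V = √(2·67.08·0.07179/(0.03791·4.214·1026)) = 0.2424 m/s.
Q = V·A = 0.2424·(π/4·0.07179²) = 0.0009812 m³/s = 0.9812 L/s.

Q ≈ 0.9812 L/s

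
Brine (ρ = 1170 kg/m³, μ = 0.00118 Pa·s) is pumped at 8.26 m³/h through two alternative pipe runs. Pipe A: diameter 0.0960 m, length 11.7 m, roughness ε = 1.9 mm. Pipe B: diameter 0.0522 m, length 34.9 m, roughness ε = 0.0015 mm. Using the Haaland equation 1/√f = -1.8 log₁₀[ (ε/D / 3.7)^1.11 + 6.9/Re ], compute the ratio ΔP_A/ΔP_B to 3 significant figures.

ΔP_A/ΔP_B ≈ 0.0391

Pipe A: V = Q/A = 0.002294/0.007238 = 0.317 m/s; Re = 3.017e+04; ε/D = 0.0198; Haaland → f = 0.04979; ΔP_A = f(L/D)(ρV²/2) = 356.7 Pa.
Pipe B: V = Q/A = 0.002294/0.00214 = 1.072 m/s; Re = 5.549e+04; ε/D = 2.87e-05; Haaland → f = 0.02031; ΔP_B = f(L/D)(ρV²/2) = 9132 Pa.
ΔP_A/ΔP_B = 356.7/9132 = 0.0391.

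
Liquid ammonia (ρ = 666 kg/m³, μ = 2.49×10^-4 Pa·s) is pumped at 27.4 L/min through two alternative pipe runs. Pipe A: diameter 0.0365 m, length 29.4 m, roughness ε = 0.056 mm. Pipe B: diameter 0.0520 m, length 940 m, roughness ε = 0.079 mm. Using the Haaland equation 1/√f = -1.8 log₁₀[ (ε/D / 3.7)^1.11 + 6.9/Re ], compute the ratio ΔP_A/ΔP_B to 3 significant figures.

Pipe A: V = Q/A = 0.0004567/0.001046 = 0.4364 m/s; Re = 4.261e+04; ε/D = 0.00153; Haaland → f = 0.02562; ΔP_A = f(L/D)(ρV²/2) = 1309 Pa.
Pipe B: V = Q/A = 0.0004567/0.002124 = 0.215 m/s; Re = 2.991e+04; ε/D = 0.00152; Haaland → f = 0.02681; ΔP_B = f(L/D)(ρV²/2) = 7463 Pa.
ΔP_A/ΔP_B = 1309/7463 = 0.175.

ΔP_A/ΔP_B ≈ 0.175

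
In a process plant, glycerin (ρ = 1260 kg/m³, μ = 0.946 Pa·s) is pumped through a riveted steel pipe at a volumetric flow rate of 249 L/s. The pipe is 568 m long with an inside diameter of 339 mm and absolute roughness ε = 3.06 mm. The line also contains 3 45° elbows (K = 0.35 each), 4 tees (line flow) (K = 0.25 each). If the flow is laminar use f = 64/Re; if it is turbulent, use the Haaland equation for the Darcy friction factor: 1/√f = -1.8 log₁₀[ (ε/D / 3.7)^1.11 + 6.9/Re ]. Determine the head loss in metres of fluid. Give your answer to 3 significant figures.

Q = 249 L/s = 249/1000 = 0.249 m³/s.
Cross-sectional area A = πD²/4 = π(0.339)²/4 = 0.09026 m²; mean velocity V = Q/A = 0.249/0.09026 = 2.759 m/s.
Reynolds number Re = ρVD/μ = 1260 · 2.759 · 0.339 / 0.946 = 1246.
Re < 2300 → laminar flow, so f = 64/Re = 64/1246 = 0.05138 (the turbulent correlation is not needed).
Total minor-loss coefficient ΣK = 3·0.35 + 4·0.25 = 2.05.
ΔP = [f·L/D + ΣK]·(ρV²/2) = [0.05138·568/0.339 + 2.05]·(1260·2.759²/2) = [86.09 + 2.05]·4795 = 4.226e+05 Pa.
Head loss h_f = ΔP/(ρg) = 4.226e+05/(1260·9.81) = 34.2 m.

h_f ≈ 34.2 m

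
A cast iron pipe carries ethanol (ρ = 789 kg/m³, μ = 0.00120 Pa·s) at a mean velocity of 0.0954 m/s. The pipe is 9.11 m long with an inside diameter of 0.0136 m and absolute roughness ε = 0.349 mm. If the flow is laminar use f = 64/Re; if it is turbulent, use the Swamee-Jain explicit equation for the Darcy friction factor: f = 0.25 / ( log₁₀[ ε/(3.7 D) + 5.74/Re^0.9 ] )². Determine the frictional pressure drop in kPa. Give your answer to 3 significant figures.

Reynolds number Re = ρVD/μ = 789 · 0.0954 · 0.0136 / 0.0012 = 853.1.
Re < 2300 → laminar flow, so f = 64/Re = 64/853.1 = 0.07502 (the turbulent correlation is not needed).
Darcy-Weisbach: ΔP = f(L/D)(ρV²/2) = 0.07502·(9.11/0.0136)·(789·0.0954²/2) = 0.07502·669.9·3.59 = 180.4 Pa.
ΔP = 180.4 Pa = 0.180 kPa.

ΔP ≈ 0.180 kPa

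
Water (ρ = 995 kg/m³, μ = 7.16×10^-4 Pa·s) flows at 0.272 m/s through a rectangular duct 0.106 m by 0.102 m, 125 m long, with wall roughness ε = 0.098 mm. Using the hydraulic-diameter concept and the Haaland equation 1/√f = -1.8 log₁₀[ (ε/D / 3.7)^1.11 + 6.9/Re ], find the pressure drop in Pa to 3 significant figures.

ΔP ≈ 1080 Pa

Hydraulic diameter D_h = 4A/P = 4·(0.106·0.102)/(2·(0.106+0.102)) = 0.04325/0.416 = 0.104 m.
Re = ρVD_h/μ = 995·0.272·0.104/0.000716 = 3.93e+04.
ε/D_h = 9.8e-05/0.104 = 0.000943; Haaland gives 1/√f = -1.8 log₁₀[0.000103+0.000176] = 6.4, so f = 0.02441.
ΔP = f(L/D_h)(ρV²/2) = 0.02441·125/0.104·36.81 = 1080 Pa.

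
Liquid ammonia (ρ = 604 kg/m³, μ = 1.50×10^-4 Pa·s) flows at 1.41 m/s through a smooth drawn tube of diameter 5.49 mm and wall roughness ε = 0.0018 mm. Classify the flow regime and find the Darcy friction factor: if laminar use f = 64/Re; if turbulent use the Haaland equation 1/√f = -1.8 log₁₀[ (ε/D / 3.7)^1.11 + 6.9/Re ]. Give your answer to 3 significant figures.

Re = ρVD/μ = 604·1.41·0.00549/0.00015 = 3.117e+04.
Re > 4000 → turbulent. ε/D = 1.8e-06/0.00549 = 0.000328; Haaland: 1/√f = -1.8 log₁₀[3.17e-05 + 0.000221] = 6.474, so f = 0.02386.

f ≈ 0.0239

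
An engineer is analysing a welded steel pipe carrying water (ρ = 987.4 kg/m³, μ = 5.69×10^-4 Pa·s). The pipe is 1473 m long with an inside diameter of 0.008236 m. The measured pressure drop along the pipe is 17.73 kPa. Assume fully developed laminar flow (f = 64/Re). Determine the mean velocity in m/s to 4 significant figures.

For laminar flow, f = 64/Re with Re = ρVD/μ, so Darcy-Weisbach reduces to ΔP = 32μLV/D². Solving for V: V = ΔP·D²/(32μL) = 1.773e+04·(0.008236)²/(32·0.000569·1473) = 0.04484 m/s.
Check: Re = ρVD/μ = 987.4·0.04484·0.008236/0.000569 = 640.9 < 2300, so the laminar assumption holds.

V ≈ 0.04484 m/s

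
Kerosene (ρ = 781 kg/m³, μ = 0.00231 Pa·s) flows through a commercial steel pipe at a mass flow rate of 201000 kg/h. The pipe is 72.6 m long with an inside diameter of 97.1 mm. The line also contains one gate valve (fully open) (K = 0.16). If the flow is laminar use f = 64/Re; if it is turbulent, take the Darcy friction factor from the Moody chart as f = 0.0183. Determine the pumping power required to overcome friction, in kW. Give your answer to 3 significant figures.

ṁ = 201000 kg/h = 201000/3600 = 55.83 kg/s.
A = πD²/4 = π(0.0971)²/4 = 0.007405 m²; mean velocity V = ṁ/(ρA) = 55.83/(781 · 0.007405) = 9.654 m/s.
Reynolds number Re = ρVD/μ = 781 · 9.654 · 0.0971 / 0.00231 = 3.169e+05.
Re > 4000 → turbulent; use the Moody-chart value f = 0.0183.
Total minor-loss coefficient ΣK = 1·0.16 = 0.16.
ΔP = [f·L/D + ΣK]·(ρV²/2) = [0.0183·72.6/0.0971 + 0.16]·(781·9.654²/2) = [13.68 + 0.16]·3.64e+04 = 5.038e+05 Pa.
Q = ṁ/ρ = 55.83/781 = 0.07149 m³/s.
Pumping power P = QΔP = 0.07149·5.038e+05 = 36020 W = 36.0 kW.

P ≈ 36.0 kW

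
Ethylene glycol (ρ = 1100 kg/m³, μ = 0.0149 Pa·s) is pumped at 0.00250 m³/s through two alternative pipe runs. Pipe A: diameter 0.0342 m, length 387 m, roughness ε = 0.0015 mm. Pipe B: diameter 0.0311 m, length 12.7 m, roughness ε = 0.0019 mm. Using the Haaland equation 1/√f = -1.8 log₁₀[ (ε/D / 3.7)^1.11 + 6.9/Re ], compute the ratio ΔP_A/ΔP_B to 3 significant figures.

ΔP_A/ΔP_B ≈ 19.5

Pipe A: V = Q/A = 0.0025/0.0009186 = 2.721 m/s; Re = 6871; ε/D = 4.39e-05; Haaland → f = 0.03437; ΔP_A = f(L/D)(ρV²/2) = 1.584e+06 Pa.
Pipe B: V = Q/A = 0.0025/0.0007596 = 3.291 m/s; Re = 7556; ε/D = 6.11e-05; Haaland → f = 0.03346; ΔP_B = f(L/D)(ρV²/2) = 8.139e+04 Pa.
ΔP_A/ΔP_B = 1.584e+06/8.139e+04 = 19.5.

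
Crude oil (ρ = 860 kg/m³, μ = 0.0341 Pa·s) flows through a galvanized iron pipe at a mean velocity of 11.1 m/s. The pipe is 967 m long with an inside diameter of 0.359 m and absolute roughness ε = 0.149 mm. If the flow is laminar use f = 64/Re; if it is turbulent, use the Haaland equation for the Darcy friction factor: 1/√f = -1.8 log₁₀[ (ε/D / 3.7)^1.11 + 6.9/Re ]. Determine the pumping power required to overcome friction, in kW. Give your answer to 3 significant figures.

Reynolds number Re = ρVD/μ = 860 · 11.1 · 0.359 / 0.0341 = 1.005e+05.
Re > 4000 → turbulent. Relative roughness ε/D = 0.000149/0.359 = 0.000415. Haaland: 1/√f = -1.8 log₁₀[(0.000415/3.7)^1.11 + 6.9/1.005e+05] = -1.8 log₁₀[4.12e-05 + 6.87e-05] = 7.126, so f = 0.01969.
Darcy-Weisbach: ΔP = f(L/D)(ρV²/2) = 0.01969·(967/0.359)·(860·11.1²/2) = 0.01969·2694·5.298e+04 = 2.81e+06 Pa.
Q = V·A = 11.1·0.1012 = 1.124 m³/s.
Pumping power P = QΔP = 1.124·2.81e+06 = 3157000 W = 3160 kW.

P ≈ 3160 kW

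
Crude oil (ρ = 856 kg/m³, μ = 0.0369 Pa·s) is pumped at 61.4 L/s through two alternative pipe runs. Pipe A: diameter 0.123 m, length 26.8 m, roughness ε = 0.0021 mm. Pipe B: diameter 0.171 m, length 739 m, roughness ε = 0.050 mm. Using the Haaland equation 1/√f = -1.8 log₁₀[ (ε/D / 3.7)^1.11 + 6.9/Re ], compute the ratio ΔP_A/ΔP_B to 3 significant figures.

ΔP_A/ΔP_B ≈ 0.171

Pipe A: V = Q/A = 0.0614/0.01188 = 5.167 m/s; Re = 1.474e+04; ε/D = 1.71e-05; Haaland → f = 0.02786; ΔP_A = f(L/D)(ρV²/2) = 6.936e+04 Pa.
Pipe B: V = Q/A = 0.0614/0.02297 = 2.674 m/s; Re = 1.061e+04; ε/D = 0.000292; Haaland → f = 0.03074; ΔP_B = f(L/D)(ρV²/2) = 4.065e+05 Pa.
ΔP_A/ΔP_B = 6.936e+04/4.065e+05 = 0.171.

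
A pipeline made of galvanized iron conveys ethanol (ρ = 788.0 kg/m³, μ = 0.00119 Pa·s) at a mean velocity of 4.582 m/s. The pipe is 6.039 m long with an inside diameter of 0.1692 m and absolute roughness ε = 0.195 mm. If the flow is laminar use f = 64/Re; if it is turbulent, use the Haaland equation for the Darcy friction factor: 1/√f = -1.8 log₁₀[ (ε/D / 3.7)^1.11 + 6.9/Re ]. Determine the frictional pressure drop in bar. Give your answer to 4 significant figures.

Reynolds number Re = ρVD/μ = 788 · 4.582 · 0.1692 / 0.00119 = 5.134e+05.
Re > 4000 → turbulent. Relative roughness ε/D = 0.000195/0.1692 = 0.00115. Haaland: 1/√f = -1.8 log₁₀[(0.00115/3.7)^1.11 + 6.9/5.134e+05] = -1.8 log₁₀[0.000128 + 1.34e-05] = 6.928, so f = 0.02083.
Darcy-Weisbach: ΔP = f(L/D)(ρV²/2) = 0.02083·(6.039/0.1692)·(788·4.582²/2) = 0.02083·35.69·8272 = 6151 Pa.
ΔP = 6151 Pa = 0.06151 bar.

ΔP ≈ 0.06151 bar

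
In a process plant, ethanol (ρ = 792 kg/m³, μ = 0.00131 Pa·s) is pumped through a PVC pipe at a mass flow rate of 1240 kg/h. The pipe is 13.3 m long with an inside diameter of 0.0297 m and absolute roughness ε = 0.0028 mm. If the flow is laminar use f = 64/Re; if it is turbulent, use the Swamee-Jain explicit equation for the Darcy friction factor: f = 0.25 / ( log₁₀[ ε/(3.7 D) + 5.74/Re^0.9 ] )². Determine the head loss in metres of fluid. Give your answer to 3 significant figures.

ṁ = 1240 kg/h = 1240/3600 = 0.3444 kg/s.
A = πD²/4 = π(0.0297)²/4 = 0.0006928 m²; mean velocity V = ṁ/(ρA) = 0.3444/(792 · 0.0006928) = 0.6278 m/s.
Reynolds number Re = ρVD/μ = 792 · 0.6278 · 0.0297 / 0.00131 = 1.127e+04.
Re > 4000 → turbulent. Relative roughness ε/D = 2.8e-06/0.0297 = 9.43e-05. Swamee-Jain: f = 0.25/(log₁₀[9.43e-05/3.7 + 5.74/1.127e+04^0.9])² = 0.25/(log₁₀[2.55e-05 + 0.00129])² = 0.25/(-2.879)² = 0.03015.
Darcy-Weisbach: ΔP = f(L/D)(ρV²/2) = 0.03015·(13.3/0.0297)·(792·0.6278²/2) = 0.03015·447.8·156.1 = 2107 Pa.
Head loss h_f = ΔP/(ρg) = 2107/(792·9.81) = 0.271 m.

h_f ≈ 0.271 m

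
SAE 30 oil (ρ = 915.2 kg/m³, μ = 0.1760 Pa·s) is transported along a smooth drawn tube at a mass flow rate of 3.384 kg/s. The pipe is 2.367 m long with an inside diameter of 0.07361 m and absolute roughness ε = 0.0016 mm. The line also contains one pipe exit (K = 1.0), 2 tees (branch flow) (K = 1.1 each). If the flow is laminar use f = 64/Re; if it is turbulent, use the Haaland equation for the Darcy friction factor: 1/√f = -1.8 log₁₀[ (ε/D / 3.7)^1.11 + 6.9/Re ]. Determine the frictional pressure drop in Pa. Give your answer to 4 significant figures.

A = πD²/4 = π(0.07361)²/4 = 0.004256 m²; mean velocity V = ṁ/(ρA) = 3.384/(915.2 · 0.004256) = 0.8689 m/s.
Reynolds number Re = ρVD/μ = 915.2 · 0.8689 · 0.07361 / 0.176 = 332.6.
Re < 2300 → laminar flow, so f = 64/Re = 64/332.6 = 0.1924 (the turbulent correlation is not needed).
Total minor-loss coefficient ΣK = 1·1 + 2·1.1 = 3.2.
ΔP = [f·L/D + ΣK]·(ρV²/2) = [0.1924·2.367/0.07361 + 3.2]·(915.2·0.8689²/2) = [6.188 + 3.2]·345.5 = 3243 Pa.

ΔP ≈ 3243 Pa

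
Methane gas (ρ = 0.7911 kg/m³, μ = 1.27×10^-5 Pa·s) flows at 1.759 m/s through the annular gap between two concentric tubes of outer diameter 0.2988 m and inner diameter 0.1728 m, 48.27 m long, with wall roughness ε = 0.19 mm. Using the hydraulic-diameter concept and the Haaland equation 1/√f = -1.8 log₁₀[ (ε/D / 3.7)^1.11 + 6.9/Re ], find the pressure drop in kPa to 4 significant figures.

ΔP ≈ 0.01438 kPa

Hydraulic diameter D_h = 4A/P = D_o - D_i = 0.2988 - 0.1728 = 0.126 m.
Re = ρVD_h/μ = 0.7911·1.759·0.126/1.27e-05 = 1.381e+04.
ε/D_h = 0.00019/0.126 = 0.00151; Haaland gives 1/√f = -1.8 log₁₀[0.000173+0.0005] = 5.71, so f = 0.03067.
ΔP = f(L/D_h)(ρV²/2) = 0.03067·48.27/0.126·1.224 = 14.38 Pa.
ΔP = 0.01438 kPa.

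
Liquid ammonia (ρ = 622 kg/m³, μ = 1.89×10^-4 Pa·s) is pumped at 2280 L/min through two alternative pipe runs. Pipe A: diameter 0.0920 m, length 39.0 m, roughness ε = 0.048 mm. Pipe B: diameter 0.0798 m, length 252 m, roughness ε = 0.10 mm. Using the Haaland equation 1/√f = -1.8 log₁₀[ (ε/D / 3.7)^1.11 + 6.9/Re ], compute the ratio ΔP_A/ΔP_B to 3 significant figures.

Pipe A: V = Q/A = 0.038/0.006648 = 5.716 m/s; Re = 1.731e+06; ε/D = 0.000522; Haaland → f = 0.01714; ΔP_A = f(L/D)(ρV²/2) = 7.386e+04 Pa.
Pipe B: V = Q/A = 0.038/0.005001 = 7.598 m/s; Re = 1.995e+06; ε/D = 0.00125; Haaland → f = 0.02092; ΔP_B = f(L/D)(ρV²/2) = 1.186e+06 Pa.
ΔP_A/ΔP_B = 7.386e+04/1.186e+06 = 0.0623.

ΔP_A/ΔP_B ≈ 0.0623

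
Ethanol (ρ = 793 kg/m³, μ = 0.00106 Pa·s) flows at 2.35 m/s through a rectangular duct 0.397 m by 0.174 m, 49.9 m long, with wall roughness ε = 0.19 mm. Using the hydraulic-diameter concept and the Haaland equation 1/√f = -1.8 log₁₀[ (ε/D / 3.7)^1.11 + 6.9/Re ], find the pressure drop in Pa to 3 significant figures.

Hydraulic diameter D_h = 4A/P = 4·(0.397·0.174)/(2·(0.397+0.174)) = 0.2763/1.142 = 0.242 m.
Re = ρVD_h/μ = 793·2.35·0.242/0.00106 = 4.254e+05.
ε/D_h = 0.00019/0.242 = 0.000785; Haaland gives 1/√f = -1.8 log₁₀[8.37e-05+1.62e-05] = 7.201, so f = 0.01929.
ΔP = f(L/D_h)(ρV²/2) = 0.01929·49.9/0.242·2190 = 8710 Pa.

ΔP ≈ 8710 Pa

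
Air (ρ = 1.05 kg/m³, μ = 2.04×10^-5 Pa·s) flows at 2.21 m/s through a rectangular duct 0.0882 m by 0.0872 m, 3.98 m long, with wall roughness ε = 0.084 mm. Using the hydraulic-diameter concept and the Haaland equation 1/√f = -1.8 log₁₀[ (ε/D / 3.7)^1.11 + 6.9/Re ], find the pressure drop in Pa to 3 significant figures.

Hydraulic diameter D_h = 4A/P = 4·(0.0882·0.0872)/(2·(0.0882+0.0872)) = 0.03076/0.3508 = 0.0877 m.
Re = ρVD_h/μ = 1.05·2.21·0.0877/2.04e-05 = 9976.
ε/D_h = 8.4e-05/0.0877 = 0.000958; Haaland gives 1/√f = -1.8 log₁₀[0.000104+0.000692] = 5.578, so f = 0.03214.
ΔP = f(L/D_h)(ρV²/2) = 0.03214·3.98/0.0877·2.564 = 3.74 Pa.

ΔP ≈ 3.74 Pa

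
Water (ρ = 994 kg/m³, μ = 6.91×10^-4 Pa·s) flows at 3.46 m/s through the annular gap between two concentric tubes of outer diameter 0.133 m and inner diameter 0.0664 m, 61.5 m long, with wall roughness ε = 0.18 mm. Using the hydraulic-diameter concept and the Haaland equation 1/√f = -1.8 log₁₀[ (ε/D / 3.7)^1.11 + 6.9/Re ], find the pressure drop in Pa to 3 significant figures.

Hydraulic diameter D_h = 4A/P = D_o - D_i = 0.133 - 0.0664 = 0.0666 m.
Re = ρVD_h/μ = 994·3.46·0.0666/0.000691 = 3.315e+05.
ε/D_h = 0.00018/0.0666 = 0.0027; Haaland gives 1/√f = -1.8 log₁₀[0.00033+2.08e-05] = 6.219, so f = 0.02586.
ΔP = f(L/D_h)(ρV²/2) = 0.02586·61.5/0.0666·5950 = 1.421e+05 Pa.

ΔP ≈ 142000 Pa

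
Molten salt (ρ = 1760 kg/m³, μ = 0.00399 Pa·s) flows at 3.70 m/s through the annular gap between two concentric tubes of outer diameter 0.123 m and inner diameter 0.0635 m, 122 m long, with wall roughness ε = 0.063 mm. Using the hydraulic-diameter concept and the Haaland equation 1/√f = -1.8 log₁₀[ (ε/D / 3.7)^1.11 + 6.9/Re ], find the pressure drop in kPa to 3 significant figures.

ΔP ≈ 549 kPa

Hydraulic diameter D_h = 4A/P = D_o - D_i = 0.123 - 0.0635 = 0.0595 m.
Re = ρVD_h/μ = 1760·3.7·0.0595/0.00399 = 9.711e+04.
ε/D_h = 6.3e-05/0.0595 = 0.00106; Haaland gives 1/√f = -1.8 log₁₀[0.000117+7.11e-05] = 6.708, so f = 0.02222.
ΔP = f(L/D_h)(ρV²/2) = 0.02222·122/0.0595·1.205e+04 = 5.49e+05 Pa.
ΔP = 549 kPa.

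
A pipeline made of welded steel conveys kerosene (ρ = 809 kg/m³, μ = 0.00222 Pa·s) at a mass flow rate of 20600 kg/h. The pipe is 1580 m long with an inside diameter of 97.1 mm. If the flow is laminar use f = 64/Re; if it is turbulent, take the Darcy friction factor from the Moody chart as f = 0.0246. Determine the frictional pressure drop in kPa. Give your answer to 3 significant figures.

ṁ = 20600 kg/h = 20600/3600 = 5.722 kg/s.
A = πD²/4 = π(0.0971)²/4 = 0.007405 m²; mean velocity V = ṁ/(ρA) = 5.722/(809 · 0.007405) = 0.9552 m/s.
Reynolds number Re = ρVD/μ = 809 · 0.9552 · 0.0971 / 0.00222 = 3.38e+04.
Re > 4000 → turbulent; use the Moody-chart value f = 0.0246.
Darcy-Weisbach: ΔP = f(L/D)(ρV²/2) = 0.0246·(1580/0.0971)·(809·0.9552²/2) = 0.0246·1.627e+04·369.1 = 1.477e+05 Pa.
ΔP = 1.477e+05 Pa = 148 kPa.

ΔP ≈ 148 kPa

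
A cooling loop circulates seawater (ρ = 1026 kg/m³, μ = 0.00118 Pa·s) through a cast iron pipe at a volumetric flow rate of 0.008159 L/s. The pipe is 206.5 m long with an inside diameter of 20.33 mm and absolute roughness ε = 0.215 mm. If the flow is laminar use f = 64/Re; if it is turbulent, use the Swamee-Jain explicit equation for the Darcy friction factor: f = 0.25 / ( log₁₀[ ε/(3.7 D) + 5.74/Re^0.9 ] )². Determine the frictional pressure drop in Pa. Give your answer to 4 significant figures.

Q = 0.008159 L/s = 0.008159/1000 = 8.159e-06 m³/s.
Cross-sectional area A = πD²/4 = π(0.02033)²/4 = 0.0003246 m²; mean velocity V = Q/A = 8.159e-06/0.0003246 = 0.02513 m/s.
Reynolds number Re = ρVD/μ = 1026 · 0.02513 · 0.02033 / 0.00118 = 444.3.
Re < 2300 → laminar flow, so f = 64/Re = 64/444.3 = 0.144 (the turbulent correlation is not needed).
Darcy-Weisbach: ΔP = f(L/D)(ρV²/2) = 0.144·(206.5/0.02033)·(1026·0.02513²/2) = 0.144·1.016e+04·0.3241 = 474.2 Pa.

ΔP ≈ 474.2 Pa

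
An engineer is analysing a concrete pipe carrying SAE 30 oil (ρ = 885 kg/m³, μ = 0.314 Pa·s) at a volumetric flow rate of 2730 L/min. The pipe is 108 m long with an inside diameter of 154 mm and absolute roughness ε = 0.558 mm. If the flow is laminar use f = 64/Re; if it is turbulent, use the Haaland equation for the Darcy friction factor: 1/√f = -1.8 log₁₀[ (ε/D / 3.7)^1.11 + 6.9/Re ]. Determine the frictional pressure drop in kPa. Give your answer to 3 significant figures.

ΔP ≈ 112 kPa

Q = 2730 L/min = 2730/60000 = 0.0455 m³/s.
Cross-sectional area A = πD²/4 = π(0.154)²/4 = 0.01863 m²; mean velocity V = Q/A = 0.0455/0.01863 = 2.443 m/s.
Reynolds number Re = ρVD/μ = 885 · 2.443 · 0.154 / 0.314 = 1060.
Re < 2300 → laminar flow, so f = 64/Re = 64/1060 = 0.06036 (the turbulent correlation is not needed).
Darcy-Weisbach: ΔP = f(L/D)(ρV²/2) = 0.06036·(108/0.154)·(885·2.443²/2) = 0.06036·701.3·2640 = 1.118e+05 Pa.
ΔP = 1.118e+05 Pa = 112 kPa.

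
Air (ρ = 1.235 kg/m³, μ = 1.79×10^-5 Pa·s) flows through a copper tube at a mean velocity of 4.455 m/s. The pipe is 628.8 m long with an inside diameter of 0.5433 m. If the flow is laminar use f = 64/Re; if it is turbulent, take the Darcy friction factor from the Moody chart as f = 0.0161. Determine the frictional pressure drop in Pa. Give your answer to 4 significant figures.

ΔP ≈ 228.4 Pa

Reynolds number Re = ρVD/μ = 1.235 · 4.455 · 0.5433 / 1.79e-05 = 1.67e+05.
Re > 4000 → turbulent; use the Moody-chart value f = 0.0161.
Darcy-Weisbach: ΔP = f(L/D)(ρV²/2) = 0.0161·(628.8/0.5433)·(1.235·4.455²/2) = 0.0161·1157·12.26 = 228.4 Pa.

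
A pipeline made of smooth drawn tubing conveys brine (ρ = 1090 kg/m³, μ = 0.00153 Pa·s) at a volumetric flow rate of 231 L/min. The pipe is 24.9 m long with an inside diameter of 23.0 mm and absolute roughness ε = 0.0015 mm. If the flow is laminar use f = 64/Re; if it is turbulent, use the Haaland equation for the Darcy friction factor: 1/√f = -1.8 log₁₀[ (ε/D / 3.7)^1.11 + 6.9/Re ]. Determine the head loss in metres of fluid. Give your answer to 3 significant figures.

h_f ≈ 79.3 m

Q = 231 L/min = 231/60000 = 0.00385 m³/s.
Cross-sectional area A = πD²/4 = π(0.023)²/4 = 0.0004155 m²; mean velocity V = Q/A = 0.00385/0.0004155 = 9.266 m/s.
Reynolds number Re = ρVD/μ = 1090 · 9.266 · 0.023 / 0.00153 = 1.518e+05.
Re > 4000 → turbulent. Relative roughness ε/D = 1.5e-06/0.023 = 6.52e-05. Haaland: 1/√f = -1.8 log₁₀[(6.52e-05/3.7)^1.11 + 6.9/1.518e+05] = -1.8 log₁₀[5.29e-06 + 4.54e-05] = 7.731, so f = 0.01673.
Darcy-Weisbach: ΔP = f(L/D)(ρV²/2) = 0.01673·(24.9/0.023)·(1090·9.266²/2) = 0.01673·1083·4.68e+04 = 8.478e+05 Pa.
Head loss h_f = ΔP/(ρg) = 8.478e+05/(1090·9.81) = 79.3 m.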